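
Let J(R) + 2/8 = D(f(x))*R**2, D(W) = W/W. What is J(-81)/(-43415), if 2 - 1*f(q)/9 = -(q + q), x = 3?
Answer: -26243/173660 ≈ -0.15112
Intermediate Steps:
f(q) = 18 + 18*q (f(q) = 18 - (-9)*(q + q) = 18 - (-9)*2*q = 18 - (-18)*q = 18 + 18*q)
D(W) = 1
J(R) = -1/4 + R**2 (J(R) = -1/4 + 1*R**2 = -1/4 + R**2)
J(-81)/(-43415) = (-1/4 + (-81)**2)/(-43415) = (-1/4 + 6561)*(-1/43415) = (26243/4)*(-1/43415) = -26243/173660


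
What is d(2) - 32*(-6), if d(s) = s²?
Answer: 196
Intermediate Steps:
d(2) - 32*(-6) = 2² - 32*(-6) = 4 + 192 = 196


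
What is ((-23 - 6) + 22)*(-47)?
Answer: 329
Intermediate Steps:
((-23 - 6) + 22)*(-47) = (-29 + 22)*(-47) = -7*(-47) = 329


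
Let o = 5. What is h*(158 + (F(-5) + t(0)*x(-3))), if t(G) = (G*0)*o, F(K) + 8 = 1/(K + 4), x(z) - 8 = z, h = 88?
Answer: 13112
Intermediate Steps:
x(z) = 8 + z
F(K) = -8 + 1/(4 + K) (F(K) = -8 + 1/(K + 4) = -8 + 1/(4 + K))
t(G) = 0 (t(G) = (G*0)*5 = 0*5 = 0)
h*(158 + (F(-5) + t(0)*x(-3))) = 88*(158 + ((-31 - 8*(-5))/(4 - 5) + 0*(8 - 3))) = 88*(158 + ((-31 + 40)/(-1) + 0*5)) = 88*(158 + (-1*9 + 0)) = 88*(158 + (-9 + 0)) = 88*(158 - 9) = 88*149 = 13112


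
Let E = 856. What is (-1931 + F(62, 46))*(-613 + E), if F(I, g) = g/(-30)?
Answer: -2348028/5 ≈ -4.6961e+5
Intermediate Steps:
F(I, g) = -g/30 (F(I, g) = g*(-1/30) = -g/30)
(-1931 + F(62, 46))*(-613 + E) = (-1931 - 1/30*46)*(-613 + 856) = (-1931 - 23/15)*243 = -28988/15*243 = -2348028/5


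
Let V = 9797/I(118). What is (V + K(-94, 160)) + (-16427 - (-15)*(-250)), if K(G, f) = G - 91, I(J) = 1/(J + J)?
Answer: 2291730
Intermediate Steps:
I(J) = 1/(2*J)
K(G, f) = -91 + G
V = 2312092 (V = 9797/(((1/2)/118)) = 9797/(((1/2)*(1/118))) = 9797/(1/236) = 9797*236 = 2312092)
(V + K(-94, 160)) + (-16427 - (-15)*(-250)) = (2312092 + (-91 - 94)) + (-16427 - (-15)*(-250)) = (2312092 - 185) + (-16427 - 1*3750) = 2311907 + (-16427 - 3750) = 2311907 - 20177 = 2291730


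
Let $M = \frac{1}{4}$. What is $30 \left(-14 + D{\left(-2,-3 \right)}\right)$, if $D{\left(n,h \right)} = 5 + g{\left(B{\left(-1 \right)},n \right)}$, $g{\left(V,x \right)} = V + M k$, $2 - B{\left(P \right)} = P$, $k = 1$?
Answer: $- \frac{345}{2} \approx -172.5$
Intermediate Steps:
$M = \frac{1}{4} \approx 0.25$
$B{\left(P \right)} = 2 - P$
$g{\left(V,x \right)} = \frac{1}{4} + V$ ($g{\left(V,x \right)} = V + \frac{1}{4} \cdot 1 = V + \frac{1}{4} = \frac{1}{4} + V$)
$D{\left(n,h \right)} = \frac{33}{4}$ ($D{\left(n,h \right)} = 5 + \left(\frac{1}{4} + \left(2 - -1\right)\right) = 5 + \left(\frac{1}{4} + \left(2 + 1\right)\right) = 5 + \left(\frac{1}{4} + 3\right) = 5 + \frac{13}{4} = \frac{33}{4}$)
$30 \left(-14 + D{\left(-2,-3 \right)}\right) = 30 \left(-14 + \frac{33}{4}\right) = 30 \left(- \frac{23}{4}\right) = - \frac{345}{2}$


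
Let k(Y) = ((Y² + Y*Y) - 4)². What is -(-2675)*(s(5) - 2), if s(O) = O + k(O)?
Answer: 5668325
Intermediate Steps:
k(Y) = (-4 + 2*Y²)² (k(Y) = ((Y² + Y²) - 4)² = (2*Y² - 4)² = (-4 + 2*Y²)²)
s(O) = O + 4*(-2 + O²)²
-(-2675)*(s(5) - 2) = -(-2675)*((5 + 4*(-2 + 5²)²) - 2) = -(-2675)*((5 + 4*(-2 + 25)²) - 2) = -(-2675)*((5 + 4*23²) - 2) = -(-2675)*((5 + 4*529) - 2) = -(-2675)*((5 + 2116) - 2) = -(-2675)*(2121 - 2) = -(-2675)*2119 = -535*(-10595) = 5668325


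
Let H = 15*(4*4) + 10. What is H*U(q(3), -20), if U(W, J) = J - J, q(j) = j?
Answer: 0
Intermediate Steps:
U(W, J) = 0
H = 250 (H = 15*16 + 10 = 240 + 10 = 250)
H*U(q(3), -20) = 250*0 = 0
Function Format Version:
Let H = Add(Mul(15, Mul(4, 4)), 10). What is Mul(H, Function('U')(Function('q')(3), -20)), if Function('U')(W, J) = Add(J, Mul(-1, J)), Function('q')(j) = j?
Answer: 0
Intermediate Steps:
Function('U')(W, J) = 0
H = 250 (H = Add(Mul(15, 16), 10) = Add(240, 10) = 250)
Mul(H, Function('U')(Function('q')(3), -20)) = Mul(250, 0) = 0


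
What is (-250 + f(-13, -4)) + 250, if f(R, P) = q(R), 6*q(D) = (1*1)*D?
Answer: -13/6 ≈ -2.1667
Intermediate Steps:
q(D) = D/6 (q(D) = ((1*1)*D)/6 = (1*D)/6 = D/6)
f(R, P) = R/6
(-250 + f(-13, -4)) + 250 = (-250 + (⅙)*(-13)) + 250 = (-250 - 13/6) + 250 = -1513/6 + 250 = -13/6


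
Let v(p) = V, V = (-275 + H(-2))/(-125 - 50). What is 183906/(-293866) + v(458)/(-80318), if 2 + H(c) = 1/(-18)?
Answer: -23264998074971/37174298786100 ≈ -0.62584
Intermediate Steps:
H(c) = -37/18 (H(c) = -2 + 1/(-18) = -2 - 1/18 = -37/18)
V = 4987/3150 (V = (-275 - 37/18)/(-125 - 50) = -4987/18/(-175) = -4987/18*(-1/175) = 4987/3150 ≈ 1.5832)
v(p) = 4987/3150
183906/(-293866) + v(458)/(-80318) = 183906/(-293866) + (4987/3150)/(-80318) = 183906*(-1/293866) + (4987/3150)*(-1/80318) = -91953/146933 - 4987/253001700 = -23264998074971/37174298786100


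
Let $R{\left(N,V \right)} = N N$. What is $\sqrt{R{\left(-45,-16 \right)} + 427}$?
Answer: $2 \sqrt{613} \approx 49.518$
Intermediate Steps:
$R{\left(N,V \right)} = N^{2}$
$\sqrt{R{\left(-45,-16 \right)} + 427} = \sqrt{\left(-45\right)^{2} + 427} = \sqrt{2025 + 427} = \sqrt{2452} = 2 \sqrt{613}$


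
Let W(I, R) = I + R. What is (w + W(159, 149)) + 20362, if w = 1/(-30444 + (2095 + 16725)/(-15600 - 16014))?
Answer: 9947183615253/481237718 ≈ 20670.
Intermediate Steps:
w = -15807/481237718 (w = 1/(-30444 + 18820/(-31614)) = 1/(-30444 + 18820*(-1/31614)) = 1/(-30444 - 9410/15807) = 1/(-481237718/15807) = -15807/481237718 ≈ -3.2847e-5)
(w + W(159, 149)) + 20362 = (-15807/481237718 + (159 + 149)) + 20362 = (-15807/481237718 + 308) + 20362 = 148221201337/481237718 + 20362 = 9947183615253/481237718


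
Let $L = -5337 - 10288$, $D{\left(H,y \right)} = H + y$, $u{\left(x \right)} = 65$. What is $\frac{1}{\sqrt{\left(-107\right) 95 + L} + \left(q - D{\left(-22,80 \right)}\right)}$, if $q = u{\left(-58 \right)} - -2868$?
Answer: $\frac{575}{1658283} - \frac{i \sqrt{25790}}{8291415} \approx 0.00034674 - 1.9369 \cdot 10^{-5} i$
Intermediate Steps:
$q = 2933$ ($q = 65 - -2868 = 65 + 2868 = 2933$)
$L = -15625$
$\frac{1}{\sqrt{\left(-107\right) 95 + L} + \left(q - D{\left(-22,80 \right)}\right)} = \frac{1}{\sqrt{\left(-107\right) 95 - 15625} + \left(2933 - \left(-22 + 80\right)\right)} = \frac{1}{\sqrt{-10165 - 15625} + \left(2933 - 58\right)} = \frac{1}{\sqrt{-25790} + \left(2933 - 58\right)} = \frac{1}{i \sqrt{25790} + 2875} = \frac{1}{2875 + i \sqrt{25790}}$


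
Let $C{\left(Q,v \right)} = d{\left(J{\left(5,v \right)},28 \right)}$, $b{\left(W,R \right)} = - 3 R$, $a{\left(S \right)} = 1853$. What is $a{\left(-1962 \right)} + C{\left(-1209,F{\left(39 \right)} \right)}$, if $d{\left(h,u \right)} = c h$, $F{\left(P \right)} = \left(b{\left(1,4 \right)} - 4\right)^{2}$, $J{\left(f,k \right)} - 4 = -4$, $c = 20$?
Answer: $1853$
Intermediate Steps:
$J{\left(f,k \right)} = 0$ ($J{\left(f,k \right)} = 4 - 4 = 0$)
$F{\left(P \right)} = 256$ ($F{\left(P \right)} = \left(\left(-3\right) 4 - 4\right)^{2} = \left(-12 - 4\right)^{2} = \left(-16\right)^{2} = 256$)
$d{\left(h,u \right)} = 20 h$
$C{\left(Q,v \right)} = 0$ ($C{\left(Q,v \right)} = 20 \cdot 0 = 0$)
$a{\left(-1962 \right)} + C{\left(-1209,F{\left(39 \right)} \right)} = 1853 + 0 = 1853$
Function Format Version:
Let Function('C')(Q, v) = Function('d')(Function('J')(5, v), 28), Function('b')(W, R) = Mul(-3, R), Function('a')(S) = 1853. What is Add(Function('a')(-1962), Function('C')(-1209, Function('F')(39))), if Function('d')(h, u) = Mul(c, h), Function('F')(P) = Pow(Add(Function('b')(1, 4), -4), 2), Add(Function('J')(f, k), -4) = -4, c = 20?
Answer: 1853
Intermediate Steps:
Function('J')(f, k) = 0 (Function('J')(f, k) = Add(4, -4) = 0)
Function('F')(P) = 256 (Function('F')(P) = Pow(Add(Mul(-3, 4), -4), 2) = Pow(Add(-12, -4), 2) = Pow(-16, 2) = 256)
Function('d')(h, u) = Mul(20, h)
Function('C')(Q, v) = 0 (Function('C')(Q, v) = Mul(20, 0) = 0)
Add(Function('a')(-1962), Function('C')(-1209, Function('F')(39))) = Add(1853, 0) = 1853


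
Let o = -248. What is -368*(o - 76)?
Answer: 119232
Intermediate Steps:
-368*(o - 76) = -368*(-248 - 76) = -368*(-324) = 119232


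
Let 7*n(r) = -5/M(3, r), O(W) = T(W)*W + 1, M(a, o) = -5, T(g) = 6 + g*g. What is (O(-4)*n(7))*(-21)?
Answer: 261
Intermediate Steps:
T(g) = 6 + g²
O(W) = 1 + W*(6 + W²) (O(W) = (6 + W²)*W + 1 = W*(6 + W²) + 1 = 1 + W*(6 + W²))
n(r) = ⅐ (n(r) = (-5/(-5))/7 = (-5*(-⅕))/7 = (⅐)*1 = ⅐)
(O(-4)*n(7))*(-21) = ((1 - 4*(6 + (-4)²))*(⅐))*(-21) = ((1 - 4*(6 + 16))*(⅐))*(-21) = ((1 - 4*22)*(⅐))*(-21) = ((1 - 88)*(⅐))*(-21) = -87*⅐*(-21) = -87/7*(-21) = 261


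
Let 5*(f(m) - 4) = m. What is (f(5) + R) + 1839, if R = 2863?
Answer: 4707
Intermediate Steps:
f(m) = 4 + m/5
(f(5) + R) + 1839 = ((4 + (1/5)*5) + 2863) + 1839 = ((4 + 1) + 2863) + 1839 = (5 + 2863) + 1839 = 2868 + 1839 = 4707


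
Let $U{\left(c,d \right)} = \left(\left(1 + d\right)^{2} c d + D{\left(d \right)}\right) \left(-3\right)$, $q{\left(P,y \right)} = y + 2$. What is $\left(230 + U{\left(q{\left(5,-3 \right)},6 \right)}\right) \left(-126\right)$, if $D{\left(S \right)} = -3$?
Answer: $-141246$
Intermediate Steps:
$q{\left(P,y \right)} = 2 + y$
$U{\left(c,d \right)} = 9 - 3 c d \left(1 + d\right)^{2}$ ($U{\left(c,d \right)} = \left(\left(1 + d\right)^{2} c d - 3\right) \left(-3\right) = \left(c \left(1 + d\right)^{2} d - 3\right) \left(-3\right) = \left(c d \left(1 + d\right)^{2} - 3\right) \left(-3\right) = \left(-3 + c d \left(1 + d\right)^{2}\right) \left(-3\right) = 9 - 3 c d \left(1 + d\right)^{2}$)
$\left(230 + U{\left(q{\left(5,-3 \right)},6 \right)}\right) \left(-126\right) = \left(230 - \left(-9 + 3 \left(2 - 3\right) 6 \left(1 + 6\right)^{2}\right)\right) \left(-126\right) = \left(230 - \left(-9 - 18 \cdot 7^{2}\right)\right) \left(-126\right) = \left(230 - \left(-9 - 18 \cdot 49\right)\right) \left(-126\right) = \left(230 + \left(9 + 882\right)\right) \left(-126\right) = \left(230 + 891\right) \left(-126\right) = 1121 \left(-126\right) = -141246$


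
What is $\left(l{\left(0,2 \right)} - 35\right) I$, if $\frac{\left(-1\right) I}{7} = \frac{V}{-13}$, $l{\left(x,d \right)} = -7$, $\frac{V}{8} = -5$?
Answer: $\frac{11760}{13} \approx 904.62$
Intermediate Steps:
$V = -40$ ($V = 8 \left(-5\right) = -40$)
$I = - \frac{280}{13}$ ($I = - 7 \left(- \frac{40}{-13}\right) = - 7 \left(\left(-40\right) \left(- \frac{1}{13}\right)\right) = \left(-7\right) \frac{40}{13} = - \frac{280}{13} \approx -21.538$)
$\left(l{\left(0,2 \right)} - 35\right) I = \left(-7 - 35\right) \left(- \frac{280}{13}\right) = \left(-42\right) \left(- \frac{280}{13}\right) = \frac{11760}{13}$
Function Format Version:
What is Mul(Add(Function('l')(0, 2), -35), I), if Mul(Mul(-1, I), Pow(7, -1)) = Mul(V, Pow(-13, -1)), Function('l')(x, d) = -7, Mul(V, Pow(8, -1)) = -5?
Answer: Rational(11760, 13) ≈ 904.62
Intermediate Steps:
V = -40 (V = Mul(8, -5) = -40)
I = Rational(-280, 13) (I = Mul(-7, Mul(-40, Pow(-13, -1))) = Mul(-7, Mul(-40, Rational(-1, 13))) = Mul(-7, Rational(40, 13)) = Rational(-280, 13) ≈ -21.538)
Mul(Add(Function('l')(0, 2), -35), I) = Mul(Add(-7, -35), Rational(-280, 13)) = Mul(-42, Rational(-280, 13)) = Rational(11760, 13)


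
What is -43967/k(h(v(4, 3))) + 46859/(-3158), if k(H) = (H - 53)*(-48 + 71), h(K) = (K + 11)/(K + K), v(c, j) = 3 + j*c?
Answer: 309977704/14199947 ≈ 21.829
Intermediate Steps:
v(c, j) = 3 + c*j
h(K) = (11 + K)/(2*K) (h(K) = (11 + K)/((2*K)) = (11 + K)*(1/(2*K)) = (11 + K)/(2*K))
k(H) = -1219 + 23*H (k(H) = (-53 + H)*23 = -1219 + 23*H)
-43967/k(h(v(4, 3))) + 46859/(-3158) = -43967/(-1219 + 23*((11 + (3 + 4*3))/(2*(3 + 4*3)))) + 46859/(-3158) = -43967/(-1219 + 23*((11 + (3 + 12))/(2*(3 + 12)))) + 46859*(-1/3158) = -43967/(-1219 + 23*((½)*(11 + 15)/15)) - 46859/3158 = -43967/(-1219 + 23*((½)*(1/15)*26)) - 46859/3158 = -43967/(-1219 + 23*(13/15)) - 46859/3158 = -43967/(-1219 + 299/15) - 46859/3158 = -43967/(-17986/15) - 46859/3158 = -43967*(-15/17986) - 46859/3158 = 659505/17986 - 46859/3158 = 309977704/14199947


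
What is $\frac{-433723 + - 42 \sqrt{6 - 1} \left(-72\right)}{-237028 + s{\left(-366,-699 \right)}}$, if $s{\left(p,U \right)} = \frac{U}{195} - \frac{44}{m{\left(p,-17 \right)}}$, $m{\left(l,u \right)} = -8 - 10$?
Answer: $\frac{253727955}{138662047} - \frac{1769040 \sqrt{5}}{138662047} \approx 1.8013$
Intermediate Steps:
$m{\left(l,u \right)} = -18$ ($m{\left(l,u \right)} = -8 - 10 = -18$)
$s{\left(p,U \right)} = \frac{22}{9} + \frac{U}{195}$ ($s{\left(p,U \right)} = \frac{U}{195} - \frac{44}{-18} = U \frac{1}{195} - - \frac{22}{9} = \frac{U}{195} + \frac{22}{9} = \frac{22}{9} + \frac{U}{195}$)
$\frac{-433723 + - 42 \sqrt{6 - 1} \left(-72\right)}{-237028 + s{\left(-366,-699 \right)}} = \frac{-433723 + - 42 \sqrt{6 - 1} \left(-72\right)}{-237028 + \left(\frac{22}{9} + \frac{1}{195} \left(-699\right)\right)} = \frac{-433723 + - 42 \sqrt{5} \left(-72\right)}{-237028 + \left(\frac{22}{9} - \frac{233}{65}\right)} = \frac{-433723 + 3024 \sqrt{5}}{-237028 - \frac{667}{585}} = \frac{-433723 + 3024 \sqrt{5}}{- \frac{138662047}{585}} = \left(-433723 + 3024 \sqrt{5}\right) \left(- \frac{585}{138662047}\right) = \frac{253727955}{138662047} - \frac{1769040 \sqrt{5}}{138662047}$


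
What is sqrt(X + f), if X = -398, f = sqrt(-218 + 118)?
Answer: sqrt(-398 + 10*I) ≈ 0.2506 + 19.952*I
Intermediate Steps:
f = 10*I (f = sqrt(-100) = 10*I ≈ 10.0*I)
sqrt(X + f) = sqrt(-398 + 10*I)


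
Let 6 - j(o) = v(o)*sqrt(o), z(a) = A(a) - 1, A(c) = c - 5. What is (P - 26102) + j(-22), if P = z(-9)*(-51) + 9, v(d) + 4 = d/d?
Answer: -25322 + 3*I*sqrt(22) ≈ -25322.0 + 14.071*I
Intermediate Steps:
A(c) = -5 + c
v(d) = -3 (v(d) = -4 + d/d = -4 + 1 = -3)
z(a) = -6 + a (z(a) = (-5 + a) - 1 = -6 + a)
j(o) = 6 + 3*sqrt(o) (j(o) = 6 - (-3)*sqrt(o) = 6 + 3*sqrt(o))
P = 774 (P = (-6 - 9)*(-51) + 9 = -15*(-51) + 9 = 765 + 9 = 774)
(P - 26102) + j(-22) = (774 - 26102) + (6 + 3*sqrt(-22)) = -25328 + (6 + 3*(I*sqrt(22))) = -25328 + (6 + 3*I*sqrt(22)) = -25322 + 3*I*sqrt(22)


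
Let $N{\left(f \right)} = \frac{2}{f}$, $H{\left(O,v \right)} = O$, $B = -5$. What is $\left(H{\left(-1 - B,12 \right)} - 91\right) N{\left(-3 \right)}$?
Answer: $58$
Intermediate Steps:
$\left(H{\left(-1 - B,12 \right)} - 91\right) N{\left(-3 \right)} = \left(\left(-1 - -5\right) - 91\right) \frac{2}{-3} = \left(\left(-1 + 5\right) - 91\right) 2 \left(- \frac{1}{3}\right) = \left(4 - 91\right) \left(- \frac{2}{3}\right) = \left(-87\right) \left(- \frac{2}{3}\right) = 58$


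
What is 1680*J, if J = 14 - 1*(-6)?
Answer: 33600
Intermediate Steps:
J = 20 (J = 14 + 6 = 20)
1680*J = 1680*20 = 33600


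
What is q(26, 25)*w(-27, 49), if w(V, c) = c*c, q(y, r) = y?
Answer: 62426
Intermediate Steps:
w(V, c) = c²
q(26, 25)*w(-27, 49) = 26*49² = 26*2401 = 62426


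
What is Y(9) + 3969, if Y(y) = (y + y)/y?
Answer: 3971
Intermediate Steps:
Y(y) = 2 (Y(y) = (2*y)/y = 2)
Y(9) + 3969 = 2 + 3969 = 3971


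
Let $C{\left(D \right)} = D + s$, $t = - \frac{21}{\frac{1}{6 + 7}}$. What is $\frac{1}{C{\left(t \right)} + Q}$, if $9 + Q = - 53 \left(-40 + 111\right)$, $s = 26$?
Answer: $- \frac{1}{4019} \approx -0.00024882$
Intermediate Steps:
$t = -273$ ($t = - \frac{21}{\frac{1}{13}} = - 21 \frac{1}{\frac{1}{13}} = \left(-21\right) 13 = -273$)
$Q = -3772$ ($Q = -9 - 53 \left(-40 + 111\right) = -9 - 3763 = -3772$)
$C{\left(D \right)} = 26 + D$ ($C{\left(D \right)} = D + 26 = 26 + D$)
$\frac{1}{C{\left(t \right)} + Q} = \frac{1}{\left(26 - 273\right) - 3772} = \frac{1}{-247 - 3772} = \frac{1}{-4019} = - \frac{1}{4019}$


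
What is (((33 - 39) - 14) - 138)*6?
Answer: -948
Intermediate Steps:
(((33 - 39) - 14) - 138)*6 = ((-6 - 14) - 138)*6 = (-20 - 138)*6 = -158*6 = -948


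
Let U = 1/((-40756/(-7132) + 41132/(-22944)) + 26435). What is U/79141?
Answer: 10227288/21399605139764095 ≈ 4.7792e-10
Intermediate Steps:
U = 10227288/270398467795 (U = 1/((-40756*(-1/7132) + 41132*(-1/22944)) + 26435) = 1/((10189/1783 - 10283/5736) + 26435) = 1/(40109515/10227288 + 26435) = 1/(270398467795/10227288) = 10227288/270398467795 ≈ 3.7823e-5)
U/79141 = (10227288/270398467795)/79141 = (10227288/270398467795)*(1/79141) = 10227288/21399605139764095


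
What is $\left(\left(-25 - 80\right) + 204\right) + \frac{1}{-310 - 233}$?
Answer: $\frac{53756}{543} \approx 98.998$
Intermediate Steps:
$\left(\left(-25 - 80\right) + 204\right) + \frac{1}{-310 - 233} = \left(-105 + 204\right) + \frac{1}{-543} = 99 - \frac{1}{543} = \frac{53756}{543}$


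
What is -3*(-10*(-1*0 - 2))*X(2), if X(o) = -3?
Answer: 180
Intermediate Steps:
-3*(-10*(-1*0 - 2))*X(2) = -3*(-10*(-1*0 - 2))*(-3) = -3*(-10*(0 - 2))*(-3) = -3*(-10*(-2))*(-3) = -60*(-3) = -3*(-60) = 180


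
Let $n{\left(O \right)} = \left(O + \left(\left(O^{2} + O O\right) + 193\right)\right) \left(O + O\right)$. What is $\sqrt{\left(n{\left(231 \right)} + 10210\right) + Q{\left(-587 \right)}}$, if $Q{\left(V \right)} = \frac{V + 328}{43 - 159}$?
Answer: $\frac{3 \sqrt{18506359831}}{58} \approx 7036.5$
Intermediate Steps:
$n{\left(O \right)} = 2 O \left(193 + O + 2 O^{2}\right)$ ($n{\left(O \right)} = \left(O + \left(\left(O^{2} + O^{2}\right) + 193\right)\right) 2 O = \left(O + \left(2 O^{2} + 193\right)\right) 2 O = \left(O + \left(193 + 2 O^{2}\right)\right) 2 O = \left(193 + O + 2 O^{2}\right) 2 O = 2 O \left(193 + O + 2 O^{2}\right)$)
$Q{\left(V \right)} = - \frac{82}{29} - \frac{V}{116}$ ($Q{\left(V \right)} = \frac{328 + V}{-116} = \left(328 + V\right) \left(- \frac{1}{116}\right) = - \frac{82}{29} - \frac{V}{116}$)
$\sqrt{\left(n{\left(231 \right)} + 10210\right) + Q{\left(-587 \right)}} = \sqrt{\left(2 \cdot 231 \left(193 + 231 + 2 \cdot 231^{2}\right) + 10210\right) - - \frac{259}{116}} = \sqrt{\left(2 \cdot 231 \left(193 + 231 + 2 \cdot 53361\right) + 10210\right) + \left(- \frac{82}{29} + \frac{587}{116}\right)} = \sqrt{\left(2 \cdot 231 \left(193 + 231 + 106722\right) + 10210\right) + \frac{259}{116}} = \sqrt{\left(2 \cdot 231 \cdot 107146 + 10210\right) + \frac{259}{116}} = \sqrt{\left(49501452 + 10210\right) + \frac{259}{116}} = \sqrt{49511662 + \frac{259}{116}} = \sqrt{\frac{5743353051}{116}} = \frac{3 \sqrt{18506359831}}{58}$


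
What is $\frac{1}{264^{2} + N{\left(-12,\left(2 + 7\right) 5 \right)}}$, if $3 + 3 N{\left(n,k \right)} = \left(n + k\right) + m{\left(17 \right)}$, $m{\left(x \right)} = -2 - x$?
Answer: $\frac{3}{209099} \approx 1.4347 \cdot 10^{-5}$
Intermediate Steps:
$N{\left(n,k \right)} = - \frac{22}{3} + \frac{k}{3} + \frac{n}{3}$ ($N{\left(n,k \right)} = -1 + \frac{\left(n + k\right) - 19}{3} = -1 + \frac{\left(k + n\right) - 19}{3} = -1 + \frac{-19 + k + n}{3} = -1 + \left(- \frac{19}{3} + \frac{k}{3} + \frac{n}{3}\right) = - \frac{22}{3} + \frac{k}{3} + \frac{n}{3}$)
$\frac{1}{264^{2} + N{\left(-12,\left(2 + 7\right) 5 \right)}} = \frac{1}{264^{2} + \left(- \frac{22}{3} + \frac{\left(2 + 7\right) 5}{3} + \frac{1}{3} \left(-12\right)\right)} = \frac{1}{69696 - \left(\frac{34}{3} - 3 \cdot 5\right)} = \frac{1}{69696 - - \frac{11}{3}} = \frac{1}{69696 + \frac{11}{3}} = \frac{1}{\frac{209099}{3}} = \frac{3}{209099}$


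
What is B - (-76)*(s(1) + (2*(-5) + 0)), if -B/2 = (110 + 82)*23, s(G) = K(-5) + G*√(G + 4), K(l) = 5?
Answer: -9212 + 76*√5 ≈ -9042.1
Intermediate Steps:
s(G) = 5 + G*√(4 + G) (s(G) = 5 + G*√(G + 4) = 5 + G*√(4 + G))
B = -8832 (B = -2*(110 + 82)*23 = -384*23 = -2*4416 = -8832)
B - (-76)*(s(1) + (2*(-5) + 0)) = -8832 - (-76)*((5 + 1*√(4 + 1)) + (2*(-5) + 0)) = -8832 - (-76)*((5 + 1*√5) + (-10 + 0)) = -8832 - (-76)*((5 + √5) - 10) = -8832 - (-76)*(-5 + √5) = -8832 - (380 - 76*√5) = -8832 + (-380 + 76*√5) = -9212 + 76*√5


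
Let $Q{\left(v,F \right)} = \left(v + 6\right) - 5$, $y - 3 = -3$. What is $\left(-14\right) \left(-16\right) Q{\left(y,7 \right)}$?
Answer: $224$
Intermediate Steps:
$y = 0$ ($y = 3 - 3 = 0$)
$Q{\left(v,F \right)} = 1 + v$ ($Q{\left(v,F \right)} = \left(6 + v\right) - 5 = 1 + v$)
$\left(-14\right) \left(-16\right) Q{\left(y,7 \right)} = \left(-14\right) \left(-16\right) \left(1 + 0\right) = 224 \cdot 1 = 224$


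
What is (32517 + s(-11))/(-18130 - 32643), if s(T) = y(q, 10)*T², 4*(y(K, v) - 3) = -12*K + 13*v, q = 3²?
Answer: -67091/101546 ≈ -0.66070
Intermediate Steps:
q = 9
y(K, v) = 3 - 3*K + 13*v/4 (y(K, v) = 3 + (-12*K + 13*v)/4 = 3 + (-3*K + 13*v/4) = 3 - 3*K + 13*v/4)
s(T) = 17*T²/2 (s(T) = (3 - 3*9 + (13/4)*10)*T² = (3 - 27 + 65/2)*T² = 17*T²/2)
(32517 + s(-11))/(-18130 - 32643) = (32517 + (17/2)*(-11)²)/(-18130 - 32643) = (32517 + (17/2)*121)/(-50773) = (32517 + 2057/2)*(-1/50773) = (67091/2)*(-1/50773) = -67091/101546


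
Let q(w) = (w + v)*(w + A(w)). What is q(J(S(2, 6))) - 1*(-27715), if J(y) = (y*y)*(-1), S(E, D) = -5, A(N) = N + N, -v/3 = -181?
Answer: -11135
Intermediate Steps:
v = 543 (v = -3*(-181) = 543)
A(N) = 2*N
J(y) = -y**2 (J(y) = y**2*(-1) = -y**2)
q(w) = 3*w*(543 + w) (q(w) = (w + 543)*(w + 2*w) = (543 + w)*(3*w) = 3*w*(543 + w))
q(J(S(2, 6))) - 1*(-27715) = 3*(-1*(-5)**2)*(543 - 1*(-5)**2) - 1*(-27715) = 3*(-1*25)*(543 - 1*25) + 27715 = 3*(-25)*(543 - 25) + 27715 = 3*(-25)*518 + 27715 = -38850 + 27715 = -11135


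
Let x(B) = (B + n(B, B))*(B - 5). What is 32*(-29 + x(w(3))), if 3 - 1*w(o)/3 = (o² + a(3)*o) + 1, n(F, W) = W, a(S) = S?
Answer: 161888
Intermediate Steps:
w(o) = 6 - 9*o - 3*o² (w(o) = 9 - 3*((o² + 3*o) + 1) = 9 - 3*(1 + o² + 3*o) = 9 + (-3 - 9*o - 3*o²) = 6 - 9*o - 3*o²)
x(B) = 2*B*(-5 + B) (x(B) = (B + B)*(B - 5) = (2*B)*(-5 + B) = 2*B*(-5 + B))
32*(-29 + x(w(3))) = 32*(-29 + 2*(6 - 9*3 - 3*3²)*(-5 + (6 - 9*3 - 3*3²))) = 32*(-29 + 2*(6 - 27 - 3*9)*(-5 + (6 - 27 - 3*9))) = 32*(-29 + 2*(6 - 27 - 27)*(-5 + (6 - 27 - 27))) = 32*(-29 + 2*(-48)*(-5 - 48)) = 32*(-29 + 2*(-48)*(-53)) = 32*(-29 + 5088) = 32*5059 = 161888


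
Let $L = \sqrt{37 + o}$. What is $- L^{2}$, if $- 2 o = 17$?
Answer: $- \frac{57}{2} \approx -28.5$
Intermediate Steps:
$o = - \frac{17}{2}$ ($o = \left(- \frac{1}{2}\right) 17 = - \frac{17}{2} \approx -8.5$)
$L = \frac{\sqrt{114}}{2}$ ($L = \sqrt{37 - \frac{17}{2}} = \sqrt{\frac{57}{2}} = \frac{\sqrt{114}}{2} \approx 5.3385$)
$- L^{2} = - \left(\frac{\sqrt{114}}{2}\right)^{2} = \left(-1\right) \frac{57}{2} = - \frac{57}{2}$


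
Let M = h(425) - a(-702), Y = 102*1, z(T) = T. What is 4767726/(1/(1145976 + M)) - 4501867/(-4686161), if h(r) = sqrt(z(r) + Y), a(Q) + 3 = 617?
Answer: 25590057651727610599/4686161 + 4767726*sqrt(527) ≈ 5.4609e+12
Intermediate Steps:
a(Q) = 614 (a(Q) = -3 + 617 = 614)
Y = 102
h(r) = sqrt(102 + r) (h(r) = sqrt(r + 102) = sqrt(102 + r))
M = -614 + sqrt(527) (M = sqrt(102 + 425) - 1*614 = sqrt(527) - 614 = -614 + sqrt(527) ≈ -591.04)
4767726/(1/(1145976 + M)) - 4501867/(-4686161) = 4767726/(1/(1145976 + (-614 + sqrt(527)))) - 4501867/(-4686161) = 4767726/(1/(1145362 + sqrt(527))) - 4501867*(-1/4686161) = 4767726*(1145362 + sqrt(527)) + 4501867/4686161 = (5460772186812 + 4767726*sqrt(527)) + 4501867/4686161 = 25590057651727610599/4686161 + 4767726*sqrt(527)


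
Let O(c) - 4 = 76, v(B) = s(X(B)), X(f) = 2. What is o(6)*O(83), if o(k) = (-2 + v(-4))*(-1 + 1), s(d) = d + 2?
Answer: 0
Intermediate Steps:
s(d) = 2 + d
v(B) = 4 (v(B) = 2 + 2 = 4)
O(c) = 80 (O(c) = 4 + 76 = 80)
o(k) = 0 (o(k) = (-2 + 4)*(-1 + 1) = 2*0 = 0)
o(6)*O(83) = 0*80 = 0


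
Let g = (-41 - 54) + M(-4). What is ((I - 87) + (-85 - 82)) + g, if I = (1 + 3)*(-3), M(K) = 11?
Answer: -350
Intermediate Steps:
I = -12 (I = 4*(-3) = -12)
g = -84 (g = (-41 - 54) + 11 = -95 + 11 = -84)
((I - 87) + (-85 - 82)) + g = ((-12 - 87) + (-85 - 82)) - 84 = (-99 - 167) - 84 = -266 - 84 = -350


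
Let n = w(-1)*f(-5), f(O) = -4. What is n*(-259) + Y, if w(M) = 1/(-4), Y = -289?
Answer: -548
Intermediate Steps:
w(M) = -¼
n = 1 (n = -¼*(-4) = 1)
n*(-259) + Y = 1*(-259) - 289 = -259 - 289 = -548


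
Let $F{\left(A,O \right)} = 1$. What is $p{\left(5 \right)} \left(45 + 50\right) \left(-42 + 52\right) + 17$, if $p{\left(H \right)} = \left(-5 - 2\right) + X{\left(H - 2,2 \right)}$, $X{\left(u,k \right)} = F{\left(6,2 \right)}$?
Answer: $-5683$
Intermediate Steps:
$X{\left(u,k \right)} = 1$
$p{\left(H \right)} = -6$ ($p{\left(H \right)} = \left(-5 - 2\right) + 1 = -7 + 1 = -6$)
$p{\left(5 \right)} \left(45 + 50\right) \left(-42 + 52\right) + 17 = - 6 \left(45 + 50\right) \left(-42 + 52\right) + 17 = - 6 \cdot 95 \cdot 10 + 17 = \left(-6\right) 950 + 17 = -5700 + 17 = -5683$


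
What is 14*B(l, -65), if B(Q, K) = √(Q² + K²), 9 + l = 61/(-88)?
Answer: 7*√33446009/44 ≈ 920.06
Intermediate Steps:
l = -853/88 (l = -9 + 61/(-88) = -9 + 61*(-1/88) = -9 - 61/88 = -853/88 ≈ -9.6932)
B(Q, K) = √(K² + Q²)
14*B(l, -65) = 14*√((-65)² + (-853/88)²) = 14*√(4225 + 727609/7744) = 14*√(33446009/7744) = 14*(√33446009/88) = 7*√33446009/44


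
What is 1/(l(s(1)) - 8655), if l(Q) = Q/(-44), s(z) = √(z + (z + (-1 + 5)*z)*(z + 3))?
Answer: -5585360/48341290793 + 44*√21/145023872379 ≈ -0.00011554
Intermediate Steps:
s(z) = √(z + 5*z*(3 + z)) (s(z) = √(z + (z + 4*z)*(3 + z)) = √(z + (5*z)*(3 + z)) = √(z + 5*z*(3 + z)))
l(Q) = -Q/44 (l(Q) = Q*(-1/44) = -Q/44)
1/(l(s(1)) - 8655) = 1/(-√(16 + 5*1)/44 - 8655) = 1/(-√(16 + 5)/44 - 8655) = 1/(-√21/44 - 8655) = 1/(-8655 - √21/44)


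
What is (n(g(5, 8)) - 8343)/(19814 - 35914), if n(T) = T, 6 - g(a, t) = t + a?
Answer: 167/322 ≈ 0.51863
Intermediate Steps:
g(a, t) = 6 - a - t (g(a, t) = 6 - (t + a) = 6 - (a + t) = 6 + (-a - t) = 6 - a - t)
(n(g(5, 8)) - 8343)/(19814 - 35914) = ((6 - 1*5 - 1*8) - 8343)/(19814 - 35914) = ((6 - 5 - 8) - 8343)/(-16100) = (-7 - 8343)*(-1/16100) = -8350*(-1/16100) = 167/322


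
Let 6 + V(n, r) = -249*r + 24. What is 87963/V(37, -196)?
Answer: 29321/16274 ≈ 1.8017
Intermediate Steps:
V(n, r) = 18 - 249*r (V(n, r) = -6 + (-249*r + 24) = -6 + (24 - 249*r) = 18 - 249*r)
87963/V(37, -196) = 87963/(18 - 249*(-196)) = 87963/(18 + 48804) = 87963/48822 = 87963*(1/48822) = 29321/16274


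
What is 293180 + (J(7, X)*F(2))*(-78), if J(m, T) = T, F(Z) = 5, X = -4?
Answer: 294740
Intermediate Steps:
293180 + (J(7, X)*F(2))*(-78) = 293180 - 4*5*(-78) = 293180 - 20*(-78) = 293180 + 1560 = 294740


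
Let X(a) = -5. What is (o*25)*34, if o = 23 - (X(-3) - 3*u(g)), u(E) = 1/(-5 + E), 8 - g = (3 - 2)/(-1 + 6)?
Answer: 172975/7 ≈ 24711.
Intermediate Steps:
g = 39/5 (g = 8 - (3 - 2)/(-1 + 6) = 8 - 1/5 = 39/5 ≈ 7.8000)
o = 407/14 (o = 23 - (-5 - 3/(-5 + 39/5)) = 23 - (-5 - 3/14/5) = 23 - (-5 - 3*5/14) = 23 - (-5 - 15/14) = 23 - 1*(-85/14) = 23 + 85/14 = 407/14 ≈ 29.071)
(o*25)*34 = ((407/14)*25)*34 = (10175/14)*34 = 172975/7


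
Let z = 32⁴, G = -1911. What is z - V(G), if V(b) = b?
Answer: 1050487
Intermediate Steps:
z = 1048576
z - V(G) = 1048576 - 1*(-1911) = 1048576 + 1911 = 1050487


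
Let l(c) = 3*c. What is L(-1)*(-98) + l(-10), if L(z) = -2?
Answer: 166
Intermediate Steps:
L(-1)*(-98) + l(-10) = -2*(-98) + 3*(-10) = 196 - 30 = 166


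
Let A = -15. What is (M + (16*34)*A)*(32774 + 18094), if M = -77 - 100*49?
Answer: -668252916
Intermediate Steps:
M = -4977 (M = -77 - 4900 = -4977)
(M + (16*34)*A)*(32774 + 18094) = (-4977 + (16*34)*(-15))*(32774 + 18094) = (-4977 + 544*(-15))*50868 = (-4977 - 8160)*50868 = -13137*50868 = -668252916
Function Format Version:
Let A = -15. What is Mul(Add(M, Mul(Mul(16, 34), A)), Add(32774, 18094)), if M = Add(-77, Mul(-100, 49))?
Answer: -668252916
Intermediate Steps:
M = -4977 (M = Add(-77, -4900) = -4977)
Mul(Add(M, Mul(Mul(16, 34), A)), Add(32774, 18094)) = Mul(Add(-4977, Mul(Mul(16, 34), -15)), Add(32774, 18094)) = Mul(Add(-4977, Mul(544, -15)), 50868) = Mul(Add(-4977, -8160), 50868) = Mul(-13137, 50868) = -668252916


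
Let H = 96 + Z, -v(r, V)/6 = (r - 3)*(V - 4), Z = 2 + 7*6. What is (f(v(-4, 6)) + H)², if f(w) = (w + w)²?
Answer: 804516496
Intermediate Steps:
Z = 44 (Z = 2 + 42 = 44)
v(r, V) = -6*(-4 + V)*(-3 + r) (v(r, V) = -6*(r - 3)*(V - 4) = -6*(-3 + r)*(-4 + V) = -6*(-4 + V)*(-3 + r))
f(w) = 4*w² (f(w) = (2*w)² = 4*w²)
H = 140 (H = 96 + 44 = 140)
(f(v(-4, 6)) + H)² = (4*(-72 + 18*6 + 24*(-4) - 6*6*(-4))² + 140)² = (4*(-72 + 108 - 96 + 144)² + 140)² = (4*84² + 140)² = (4*7056 + 140)² = (28224 + 140)² = 28364² = 804516496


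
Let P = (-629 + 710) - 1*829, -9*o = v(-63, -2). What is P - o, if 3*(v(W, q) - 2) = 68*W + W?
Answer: -8179/9 ≈ -908.78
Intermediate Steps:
v(W, q) = 2 + 23*W (v(W, q) = 2 + (68*W + W)/3 = 2 + (69*W)/3 = 2 + 23*W)
o = 1447/9 (o = -(2 + 23*(-63))/9 = -(2 - 1449)/9 = -1/9*(-1447) = 1447/9 ≈ 160.78)
P = -748 (P = 81 - 829 = -748)
P - o = -748 - 1*1447/9 = -748 - 1447/9 = -8179/9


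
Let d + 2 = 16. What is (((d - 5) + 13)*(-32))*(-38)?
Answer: 26752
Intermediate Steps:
d = 14 (d = -2 + 16 = 14)
(((d - 5) + 13)*(-32))*(-38) = (((14 - 5) + 13)*(-32))*(-38) = ((9 + 13)*(-32))*(-38) = (22*(-32))*(-38) = -704*(-38) = 26752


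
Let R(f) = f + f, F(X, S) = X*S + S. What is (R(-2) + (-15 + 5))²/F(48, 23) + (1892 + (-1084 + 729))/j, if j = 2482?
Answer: 45279/57086 ≈ 0.79317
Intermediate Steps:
F(X, S) = S + S*X (F(X, S) = S*X + S = S + S*X)
R(f) = 2*f
(R(-2) + (-15 + 5))²/F(48, 23) + (1892 + (-1084 + 729))/j = (2*(-2) + (-15 + 5))²/((23*(1 + 48))) + (1892 + (-1084 + 729))/2482 = (-4 - 10)²/((23*49)) + (1892 - 355)*(1/2482) = (-14)²/1127 + 1537*(1/2482) = 196*(1/1127) + 1537/2482 = 4/23 + 1537/2482 = 45279/57086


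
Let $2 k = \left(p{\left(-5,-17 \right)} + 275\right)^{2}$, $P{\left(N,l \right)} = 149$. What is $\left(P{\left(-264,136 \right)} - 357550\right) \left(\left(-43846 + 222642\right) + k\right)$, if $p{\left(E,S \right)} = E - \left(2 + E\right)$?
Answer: $- \frac{154440477521}{2} \approx -7.722 \cdot 10^{10}$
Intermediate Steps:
$p{\left(E,S \right)} = -2$ ($p{\left(E,S \right)} = E - \left(2 + E\right) = -2$)
$k = \frac{74529}{2}$ ($k = \frac{\left(-2 + 275\right)^{2}}{2} = \frac{273^{2}}{2} = \frac{1}{2} \cdot 74529 = \frac{74529}{2} \approx 37265.0$)
$\left(P{\left(-264,136 \right)} - 357550\right) \left(\left(-43846 + 222642\right) + k\right) = \left(149 - 357550\right) \left(\left(-43846 + 222642\right) + \frac{74529}{2}\right) = - 357401 \left(178796 + \frac{74529}{2}\right) = \left(-357401\right) \frac{432121}{2} = - \frac{154440477521}{2}$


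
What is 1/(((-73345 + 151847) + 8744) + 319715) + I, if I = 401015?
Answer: 163197465416/406961 ≈ 4.0102e+5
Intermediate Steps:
1/(((-73345 + 151847) + 8744) + 319715) + I = 1/(((-73345 + 151847) + 8744) + 319715) + 401015 = 1/((78502 + 8744) + 319715) + 401015 = 1/(87246 + 319715) + 401015 = 1/406961 + 401015 = 163197465416/406961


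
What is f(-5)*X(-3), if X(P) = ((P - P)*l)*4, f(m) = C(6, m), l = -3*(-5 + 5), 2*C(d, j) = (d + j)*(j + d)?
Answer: 0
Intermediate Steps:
C(d, j) = (d + j)**2/2 (C(d, j) = ((d + j)*(j + d))/2 = ((d + j)*(d + j))/2 = (d + j)**2/2)
l = 0 (l = -3*0 = 0)
f(m) = (6 + m)**2/2
X(P) = 0 (X(P) = ((P - P)*0)*4 = (0*0)*4 = 0*4 = 0)
f(-5)*X(-3) = ((6 - 5)**2/2)*0 = ((1/2)*1**2)*0 = ((1/2)*1)*0 = (1/2)*0 = 0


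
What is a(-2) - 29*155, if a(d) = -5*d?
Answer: -4485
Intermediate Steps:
a(-2) - 29*155 = -5*(-2) - 29*155 = 10 - 4495 = -4485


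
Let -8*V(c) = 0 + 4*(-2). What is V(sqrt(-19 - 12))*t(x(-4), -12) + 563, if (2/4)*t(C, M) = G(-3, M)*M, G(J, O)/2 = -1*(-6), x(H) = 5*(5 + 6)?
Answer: 275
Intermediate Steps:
x(H) = 55 (x(H) = 5*11 = 55)
G(J, O) = 12 (G(J, O) = 2*(-1*(-6)) = 2*6 = 12)
V(c) = 1 (V(c) = -(0 + 4*(-2))/8 = -(0 - 8)/8 = -1/8*(-8) = 1)
t(C, M) = 24*M (t(C, M) = 2*(12*M) = 24*M)
V(sqrt(-19 - 12))*t(x(-4), -12) + 563 = 1*(24*(-12)) + 563 = 1*(-288) + 563 = -288 + 563 = 275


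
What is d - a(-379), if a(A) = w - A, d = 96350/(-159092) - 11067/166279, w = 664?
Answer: -13804473821769/13226829334 ≈ -1043.7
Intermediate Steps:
d = -8890826407/13226829334 (d = 96350*(-1/159092) - 11067*1/166279 = -48175/79546 - 11067/166279 = -8890826407/13226829334 ≈ -0.67218)
a(A) = 664 - A
d - a(-379) = -8890826407/13226829334 - (664 - 1*(-379)) = -8890826407/13226829334 - (664 + 379) = -8890826407/13226829334 - 1*1043 = -8890826407/13226829334 - 1043 = -13804473821769/13226829334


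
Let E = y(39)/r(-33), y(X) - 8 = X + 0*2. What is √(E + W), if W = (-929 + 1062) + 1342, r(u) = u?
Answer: 2*√401181/33 ≈ 38.387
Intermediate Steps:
y(X) = 8 + X (y(X) = 8 + (X + 0*2) = 8 + (X + 0) = 8 + X)
E = -47/33 (E = (8 + 39)/(-33) = 47*(-1/33) = -47/33 ≈ -1.4242)
W = 1475 (W = 133 + 1342 = 1475)
√(E + W) = √(-47/33 + 1475) = √(48628/33) = 2*√401181/33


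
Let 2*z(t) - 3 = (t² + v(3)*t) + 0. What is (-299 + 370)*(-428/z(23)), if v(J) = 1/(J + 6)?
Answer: -546984/4811 ≈ -113.69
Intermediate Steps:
v(J) = 1/(6 + J)
z(t) = 3/2 + t²/2 + t/18 (z(t) = 3/2 + ((t² + t/(6 + 3)) + 0)/2 = 3/2 + ((t² + t/9) + 0)/2 = 3/2 + (t² + t/9)/2 = 3/2 + (t²/2 + t/18) = 3/2 + t²/2 + t/18)
(-299 + 370)*(-428/z(23)) = (-299 + 370)*(-428/(3/2 + (½)*23² + (1/18)*23)) = 71*(-428/(3/2 + (½)*529 + 23/18)) = 71*(-428/(3/2 + 529/2 + 23/18)) = 71*(-428/4811/18) = 71*(-428*18/4811) = 71*(-7704/4811) = -546984/4811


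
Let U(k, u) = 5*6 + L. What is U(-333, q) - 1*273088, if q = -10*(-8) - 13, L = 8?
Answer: -273050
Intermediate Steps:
q = 67 (q = 80 - 13 = 67)
U(k, u) = 38 (U(k, u) = 5*6 + 8 = 30 + 8 = 38)
U(-333, q) - 1*273088 = 38 - 1*273088 = 38 - 273088 = -273050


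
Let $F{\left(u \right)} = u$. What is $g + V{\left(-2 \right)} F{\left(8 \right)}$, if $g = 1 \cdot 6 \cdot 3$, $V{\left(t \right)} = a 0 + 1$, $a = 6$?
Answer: $26$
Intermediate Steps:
$V{\left(t \right)} = 1$ ($V{\left(t \right)} = 6 \cdot 0 + 1 = 0 + 1 = 1$)
$g = 18$ ($g = 6 \cdot 3 = 18$)
$g + V{\left(-2 \right)} F{\left(8 \right)} = 18 + 1 \cdot 8 = 18 + 8 = 26$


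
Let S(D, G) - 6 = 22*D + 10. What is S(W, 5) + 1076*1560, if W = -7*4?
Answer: 1677960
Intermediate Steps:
W = -28
S(D, G) = 16 + 22*D (S(D, G) = 6 + (22*D + 10) = 6 + (10 + 22*D) = 16 + 22*D)
S(W, 5) + 1076*1560 = (16 + 22*(-28)) + 1076*1560 = (16 - 616) + 1678560 = -600 + 1678560 = 1677960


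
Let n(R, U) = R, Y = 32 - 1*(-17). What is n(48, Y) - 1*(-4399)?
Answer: 4447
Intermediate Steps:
Y = 49 (Y = 32 + 17 = 49)
n(48, Y) - 1*(-4399) = 48 - 1*(-4399) = 48 + 4399 = 4447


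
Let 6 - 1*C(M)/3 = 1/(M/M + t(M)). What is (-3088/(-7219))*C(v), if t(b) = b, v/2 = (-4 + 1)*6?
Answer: 1954704/252665 ≈ 7.7363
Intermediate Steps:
v = -36 (v = 2*((-4 + 1)*6) = 2*(-3*6) = 2*(-18) = -36)
C(M) = 18 - 3/(1 + M) (C(M) = 18 - 3/(M/M + M) = 18 - 3/(1 + M))
(-3088/(-7219))*C(v) = (-3088/(-7219))*(3*(5 + 6*(-36))/(1 - 36)) = (-3088*(-1/7219))*(3*(5 - 216)/(-35)) = 3088*(3*(-1/35)*(-211))/7219 = (3088/7219)*(633/35) = 1954704/252665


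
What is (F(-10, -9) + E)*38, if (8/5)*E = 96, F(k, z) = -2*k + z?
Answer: 2698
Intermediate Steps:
F(k, z) = z - 2*k
E = 60 (E = (5/8)*96 = 60)
(F(-10, -9) + E)*38 = ((-9 - 2*(-10)) + 60)*38 = ((-9 + 20) + 60)*38 = (11 + 60)*38 = 71*38 = 2698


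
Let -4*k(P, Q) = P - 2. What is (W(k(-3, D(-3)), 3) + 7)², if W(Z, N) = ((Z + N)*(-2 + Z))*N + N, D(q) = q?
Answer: 49/256 ≈ 0.19141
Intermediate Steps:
k(P, Q) = ½ - P/4 (k(P, Q) = -(P - 2)/4 = -(-2 + P)/4 = ½ - P/4)
W(Z, N) = N + N*(-2 + Z)*(N + Z) (W(Z, N) = ((N + Z)*(-2 + Z))*N + N = ((-2 + Z)*(N + Z))*N + N = N*(-2 + Z)*(N + Z) + N = N + N*(-2 + Z)*(N + Z))
(W(k(-3, D(-3)), 3) + 7)² = (3*(1 + (½ - ¼*(-3))² - 2*3 - 2*(½ - ¼*(-3)) + 3*(½ - ¼*(-3))) + 7)² = (3*(1 + (½ + ¾)² - 6 - 2*(½ + ¾) + 3*(½ + ¾)) + 7)² = (3*(1 + (5/4)² - 6 - 2*5/4 + 3*(5/4)) + 7)² = (3*(1 + 25/16 - 6 - 5/2 + 15/4) + 7)² = (3*(-35/16) + 7)² = (-105/16 + 7)² = (7/16)² = 49/256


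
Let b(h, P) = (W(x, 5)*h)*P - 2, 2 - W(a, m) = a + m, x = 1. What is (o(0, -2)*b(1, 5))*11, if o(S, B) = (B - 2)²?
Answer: -3872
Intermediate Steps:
W(a, m) = 2 - a - m (W(a, m) = 2 - (a + m) = 2 + (-a - m) = 2 - a - m)
b(h, P) = -2 - 4*P*h (b(h, P) = ((2 - 1*1 - 1*5)*h)*P - 2 = ((2 - 1 - 5)*h)*P - 2 = (-4*h)*P - 2 = -4*P*h - 2 = -2 - 4*P*h)
o(S, B) = (-2 + B)²
(o(0, -2)*b(1, 5))*11 = ((-2 - 2)²*(-2 - 4*5*1))*11 = ((-4)²*(-2 - 20))*11 = (16*(-22))*11 = -352*11 = -3872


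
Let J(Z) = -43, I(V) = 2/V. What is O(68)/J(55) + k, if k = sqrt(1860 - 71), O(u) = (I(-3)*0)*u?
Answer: sqrt(1789) ≈ 42.297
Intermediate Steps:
O(u) = 0 (O(u) = ((2/(-3))*0)*u = ((2*(-1/3))*0)*u = (-2/3*0)*u = 0*u = 0)
k = sqrt(1789) ≈ 42.297
O(68)/J(55) + k = 0/(-43) + sqrt(1789) = 0*(-1/43) + sqrt(1789) = 0 + sqrt(1789) = sqrt(1789)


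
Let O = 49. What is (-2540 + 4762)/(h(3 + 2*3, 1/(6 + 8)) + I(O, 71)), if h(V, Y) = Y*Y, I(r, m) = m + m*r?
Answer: 435512/695801 ≈ 0.62591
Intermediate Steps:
h(V, Y) = Y²
(-2540 + 4762)/(h(3 + 2*3, 1/(6 + 8)) + I(O, 71)) = (-2540 + 4762)/((1/(6 + 8))² + 71*(1 + 49)) = 2222/((1/14)² + 71*50) = 2222/((1/14)² + 3550) = 2222/(1/196 + 3550) = 2222/(695801/196) = 2222*(196/695801) = 435512/695801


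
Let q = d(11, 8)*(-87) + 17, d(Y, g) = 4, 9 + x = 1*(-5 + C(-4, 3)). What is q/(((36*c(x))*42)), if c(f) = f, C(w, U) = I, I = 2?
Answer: 331/18144 ≈ 0.018243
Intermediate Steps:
C(w, U) = 2
x = -12 (x = -9 + 1*(-5 + 2) = -9 + 1*(-3) = -9 - 3 = -12)
q = -331 (q = 4*(-87) + 17 = -348 + 17 = -331)
q/(((36*c(x))*42)) = -331/((36*(-12))*42) = -331/((-432*42)) = -331/(-18144) = -331*(-1/18144) = 331/18144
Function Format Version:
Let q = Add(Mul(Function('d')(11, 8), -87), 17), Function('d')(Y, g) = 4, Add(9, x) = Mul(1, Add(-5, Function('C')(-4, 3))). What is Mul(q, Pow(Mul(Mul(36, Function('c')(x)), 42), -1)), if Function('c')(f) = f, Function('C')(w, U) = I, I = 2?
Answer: Rational(331, 18144) ≈ 0.018243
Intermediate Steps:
Function('C')(w, U) = 2
x = -12 (x = Add(-9, Mul(1, Add(-5, 2))) = Add(-9, Mul(1, -3)) = Add(-9, -3) = -12)
q = -331 (q = Add(Mul(4, -87), 17) = Add(-348, 17) = -331)
Mul(q, Pow(Mul(Mul(36, Function('c')(x)), 42), -1)) = Mul(-331, Pow(Mul(Mul(36, -12), 42), -1)) = Mul(-331, Pow(Mul(-432, 42), -1)) = Mul(-331, Pow(-18144, -1)) = Mul(-331, Rational(-1, 18144)) = Rational(331, 18144)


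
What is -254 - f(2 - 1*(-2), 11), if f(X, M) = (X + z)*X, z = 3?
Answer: -282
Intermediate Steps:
f(X, M) = X*(3 + X) (f(X, M) = (X + 3)*X = (3 + X)*X = X*(3 + X))
-254 - f(2 - 1*(-2), 11) = -254 - (2 - 1*(-2))*(3 + (2 - 1*(-2))) = -254 - (2 + 2)*(3 + (2 + 2)) = -254 - 4*(3 + 4) = -254 - 4*7 = -254 - 1*28 = -254 - 28 = -282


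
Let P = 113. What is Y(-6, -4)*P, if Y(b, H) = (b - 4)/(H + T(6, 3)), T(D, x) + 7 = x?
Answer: 565/4 ≈ 141.25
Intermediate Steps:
T(D, x) = -7 + x
Y(b, H) = (-4 + b)/(-4 + H) (Y(b, H) = (b - 4)/(H + (-7 + 3)) = (-4 + b)/(H - 4) = (-4 + b)/(-4 + H))
Y(-6, -4)*P = ((-4 - 6)/(-4 - 4))*113 = (-10/(-8))*113 = -⅛*(-10)*113 = (5/4)*113 = 565/4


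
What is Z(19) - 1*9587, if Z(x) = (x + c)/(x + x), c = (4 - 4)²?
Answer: -19173/2 ≈ -9586.5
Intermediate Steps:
c = 0 (c = 0² = 0)
Z(x) = ½ (Z(x) = (x + 0)/(x + x) = x/((2*x)) = x*(1/(2*x)) = ½)
Z(19) - 1*9587 = ½ - 1*9587 = ½ - 9587 = -19173/2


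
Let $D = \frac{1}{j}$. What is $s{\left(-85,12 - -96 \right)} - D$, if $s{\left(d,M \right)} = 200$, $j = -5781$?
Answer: $\frac{1156201}{5781} \approx 200.0$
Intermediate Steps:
$D = - \frac{1}{5781}$ ($D = \frac{1}{-5781} = - \frac{1}{5781} \approx -0.00017298$)
$s{\left(-85,12 - -96 \right)} - D = 200 - - \frac{1}{5781} = 200 + \frac{1}{5781} = \frac{1156201}{5781}$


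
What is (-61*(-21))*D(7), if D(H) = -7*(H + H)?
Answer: -125538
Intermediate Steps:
D(H) = -14*H
(-61*(-21))*D(7) = (-61*(-21))*(-14*7) = 1281*(-98) = -125538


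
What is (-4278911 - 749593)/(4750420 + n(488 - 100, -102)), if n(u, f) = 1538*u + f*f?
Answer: -209521/223232 ≈ -0.93858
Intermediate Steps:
n(u, f) = f**2 + 1538*u (n(u, f) = 1538*u + f**2 = f**2 + 1538*u)
(-4278911 - 749593)/(4750420 + n(488 - 100, -102)) = (-4278911 - 749593)/(4750420 + ((-102)**2 + 1538*(488 - 100))) = -5028504/(4750420 + (10404 + 1538*388)) = -5028504/(4750420 + (10404 + 596744)) = -5028504/(4750420 + 607148) = -5028504/5357568 = -5028504*1/5357568 = -209521/223232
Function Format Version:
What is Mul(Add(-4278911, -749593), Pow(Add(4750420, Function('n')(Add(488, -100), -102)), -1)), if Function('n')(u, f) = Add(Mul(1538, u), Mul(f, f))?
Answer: Rational(-209521, 223232) ≈ -0.93858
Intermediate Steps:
Function('n')(u, f) = Add(Pow(f, 2), Mul(1538, u)) (Function('n')(u, f) = Add(Mul(1538, u), Pow(f, 2)) = Add(Pow(f, 2), Mul(1538, u)))
Mul(Add(-4278911, -749593), Pow(Add(4750420, Function('n')(Add(488, -100), -102)), -1)) = Mul(Add(-4278911, -749593), Pow(Add(4750420, Add(Pow(-102, 2), Mul(1538, Add(488, -100)))), -1)) = Mul(-5028504, Pow(Add(4750420, Add(10404, Mul(1538, 388))), -1)) = Mul(-5028504, Pow(Add(4750420, Add(10404, 596744)), -1)) = Mul(-5028504, Pow(Add(4750420, 607148), -1)) = Mul(-5028504, Pow(5357568, -1)) = Mul(-5028504, Rational(1, 5357568)) = Rational(-209521, 223232)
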